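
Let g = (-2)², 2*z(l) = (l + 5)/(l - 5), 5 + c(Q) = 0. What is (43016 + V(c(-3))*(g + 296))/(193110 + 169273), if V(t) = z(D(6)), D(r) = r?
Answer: 44666/362383 ≈ 0.12326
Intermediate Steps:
c(Q) = -5 (c(Q) = -5 + 0 = -5)
z(l) = (5 + l)/(2*(-5 + l)) (z(l) = ((l + 5)/(l - 5))/2 = ((5 + l)/(-5 + l))/2 = (5 + l)/(2*(-5 + l)))
g = 4
V(t) = 11/2 (V(t) = (5 + 6)/(2*(-5 + 6)) = (½)*11/1 = (½)*1*11 = 11/2)
(43016 + V(c(-3))*(g + 296))/(193110 + 169273) = (43016 + 11*(4 + 296)/2)/(193110 + 169273) = (43016 + (11/2)*300)/362383 = (43016 + 1650)*(1/362383) = 44666*(1/362383) = 44666/362383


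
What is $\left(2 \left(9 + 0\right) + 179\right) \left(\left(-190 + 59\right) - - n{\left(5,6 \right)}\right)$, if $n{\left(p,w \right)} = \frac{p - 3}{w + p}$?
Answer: $- \frac{283483}{11} \approx -25771.0$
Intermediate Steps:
$n{\left(p,w \right)} = \frac{-3 + p}{p + w}$
$\left(2 \left(9 + 0\right) + 179\right) \left(\left(-190 + 59\right) - - n{\left(5,6 \right)}\right) = \left(2 \left(9 + 0\right) + 179\right) \left(\left(-190 + 59\right) + \left(\frac{-3 + 5}{5 + 6} - 0\right)\right) = \left(2 \cdot 9 + 179\right) \left(-131 + \left(\frac{1}{11} \cdot 2 + 0\right)\right) = \left(18 + 179\right) \left(-131 + \left(\frac{1}{11} \cdot 2 + 0\right)\right) = 197 \left(-131 + \left(\frac{2}{11} + 0\right)\right) = 197 \left(-131 + \frac{2}{11}\right) = 197 \left(- \frac{1439}{11}\right) = - \frac{283483}{11}$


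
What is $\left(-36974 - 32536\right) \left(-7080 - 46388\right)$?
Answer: $3716560680$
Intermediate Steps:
$\left(-36974 - 32536\right) \left(-7080 - 46388\right) = \left(-69510\right) \left(-53468\right) = 3716560680$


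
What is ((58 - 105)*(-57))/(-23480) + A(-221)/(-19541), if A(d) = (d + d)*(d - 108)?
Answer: -3466764979/458822680 ≈ -7.5558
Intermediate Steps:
A(d) = 2*d*(-108 + d) (A(d) = (2*d)*(-108 + d) = 2*d*(-108 + d))
((58 - 105)*(-57))/(-23480) + A(-221)/(-19541) = ((58 - 105)*(-57))/(-23480) + (2*(-221)*(-108 - 221))/(-19541) = -47*(-57)*(-1/23480) + (2*(-221)*(-329))*(-1/19541) = 2679*(-1/23480) + 145418*(-1/19541) = -2679/23480 - 145418/19541 = -3466764979/458822680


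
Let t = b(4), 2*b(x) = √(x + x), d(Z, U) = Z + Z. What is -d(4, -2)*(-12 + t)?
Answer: 96 - 8*√2 ≈ 84.686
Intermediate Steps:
d(Z, U) = 2*Z
b(x) = √2*√x/2 (b(x) = √(x + x)/2 = √(2*x)/2 = (√2*√x)/2 = √2*√x/2)
t = √2 (t = √2*√4/2 = (½)*√2*2 = √2 ≈ 1.4142)
-d(4, -2)*(-12 + t) = -2*4*(-12 + √2) = -8*(-12 + √2) = -(-96 + 8*√2) = 96 - 8*√2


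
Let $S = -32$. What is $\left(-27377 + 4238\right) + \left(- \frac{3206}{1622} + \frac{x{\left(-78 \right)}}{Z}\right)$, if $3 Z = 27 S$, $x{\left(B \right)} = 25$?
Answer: $- \frac{5405011891}{233568} \approx -23141.0$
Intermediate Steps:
$Z = -288$ ($Z = \frac{27 \left(-32\right)}{3} = \frac{1}{3} \left(-864\right) = -288$)
$\left(-27377 + 4238\right) + \left(- \frac{3206}{1622} + \frac{x{\left(-78 \right)}}{Z}\right) = \left(-27377 + 4238\right) + \left(- \frac{3206}{1622} + \frac{25}{-288}\right) = -23139 + \left(\left(-3206\right) \frac{1}{1622} + 25 \left(- \frac{1}{288}\right)\right) = -23139 - \frac{481939}{233568} = - \frac{5405011891}{233568}$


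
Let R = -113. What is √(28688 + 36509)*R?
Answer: -113*√65197 ≈ -28853.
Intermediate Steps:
√(28688 + 36509)*R = √(28688 + 36509)*(-113) = √65197*(-113) = -113*√65197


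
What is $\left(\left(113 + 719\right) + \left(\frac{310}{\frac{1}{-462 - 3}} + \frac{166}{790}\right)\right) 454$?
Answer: $- \frac{25701179258}{395} \approx -6.5066 \cdot 10^{7}$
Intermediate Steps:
$\left(\left(113 + 719\right) + \left(\frac{310}{\frac{1}{-462 - 3}} + \frac{166}{790}\right)\right) 454 = \left(832 + \left(\frac{310}{\frac{1}{-465}} + 166 \cdot \frac{1}{790}\right)\right) 454 = \left(832 + \left(\frac{310}{- \frac{1}{465}} + \frac{83}{395}\right)\right) 454 = \left(832 + \left(310 \left(-465\right) + \frac{83}{395}\right)\right) 454 = \left(832 + \left(-144150 + \frac{83}{395}\right)\right) 454 = \left(832 - \frac{56939167}{395}\right) 454 = \left(- \frac{56610527}{395}\right) 454 = - \frac{25701179258}{395}$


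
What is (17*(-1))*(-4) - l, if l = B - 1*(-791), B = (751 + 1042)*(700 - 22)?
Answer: -1216377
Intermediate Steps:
B = 1215654 (B = 1793*678 = 1215654)
l = 1216445 (l = 1215654 - 1*(-791) = 1215654 + 791 = 1216445)
(17*(-1))*(-4) - l = (17*(-1))*(-4) - 1*1216445 = -17*(-4) - 1216445 = 68 - 1216445 = -1216377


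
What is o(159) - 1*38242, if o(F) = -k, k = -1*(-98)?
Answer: -38340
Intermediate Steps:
k = 98
o(F) = -98 (o(F) = -1*98 = -98)
o(159) - 1*38242 = -98 - 1*38242 = -98 - 38242 = -38340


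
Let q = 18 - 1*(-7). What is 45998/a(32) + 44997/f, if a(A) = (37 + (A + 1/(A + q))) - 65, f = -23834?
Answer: 62479726611/5457986 ≈ 11447.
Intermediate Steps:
q = 25 (q = 18 + 7 = 25)
a(A) = -28 + A + 1/(25 + A) (a(A) = (37 + (A + 1/(A + 25))) - 65 = (37 + (A + 1/(25 + A))) - 65 = (37 + A + 1/(25 + A)) - 65 = -28 + A + 1/(25 + A))
45998/a(32) + 44997/f = 45998/(((-699 + 32**2 - 3*32)/(25 + 32))) + 44997/(-23834) = 45998/(((-699 + 1024 - 96)/57)) + 44997*(-1/23834) = 45998/(((1/57)*229)) - 44997/23834 = 45998/(229/57) - 44997/23834 = 45998*(57/229) - 44997/23834 = 2621886/229 - 44997/23834 = 62479726611/5457986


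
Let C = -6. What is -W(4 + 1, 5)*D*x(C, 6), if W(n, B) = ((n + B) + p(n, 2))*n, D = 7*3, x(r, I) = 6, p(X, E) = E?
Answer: -7560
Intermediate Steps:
D = 21
W(n, B) = n*(2 + B + n) (W(n, B) = ((n + B) + 2)*n = ((B + n) + 2)*n = (2 + B + n)*n = n*(2 + B + n))
-W(4 + 1, 5)*D*x(C, 6) = -((4 + 1)*(2 + 5 + (4 + 1)))*21*6 = -(5*(2 + 5 + 5))*21*6 = -(5*12)*21*6 = -60*21*6 = -1260*6 = -1*7560 = -7560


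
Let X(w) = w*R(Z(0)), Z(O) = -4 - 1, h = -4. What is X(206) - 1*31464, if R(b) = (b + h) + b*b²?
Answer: -59068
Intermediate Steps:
Z(O) = -5
R(b) = -4 + b + b³ (R(b) = (b - 4) + b*b² = (-4 + b) + b³ = -4 + b + b³)
X(w) = -134*w (X(w) = w*(-4 - 5 + (-5)³) = w*(-4 - 5 - 125) = w*(-134) = -134*w)
X(206) - 1*31464 = -134*206 - 1*31464 = -27604 - 31464 = -59068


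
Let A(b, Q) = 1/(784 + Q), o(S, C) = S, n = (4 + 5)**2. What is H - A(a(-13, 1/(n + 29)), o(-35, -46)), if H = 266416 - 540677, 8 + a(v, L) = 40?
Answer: -205421490/749 ≈ -2.7426e+5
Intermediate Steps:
n = 81 (n = 9**2 = 81)
a(v, L) = 32 (a(v, L) = -8 + 40 = 32)
H = -274261
H - A(a(-13, 1/(n + 29)), o(-35, -46)) = -274261 - 1/(784 - 35) = -274261 - 1/749 = -205421490/749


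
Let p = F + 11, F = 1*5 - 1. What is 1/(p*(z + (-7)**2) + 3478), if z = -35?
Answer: 1/3688 ≈ 0.00027115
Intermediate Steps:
F = 4 (F = 5 - 1 = 4)
p = 15 (p = 4 + 11 = 15)
1/(p*(z + (-7)**2) + 3478) = 1/(15*(-35 + (-7)**2) + 3478) = 1/(15*(-35 + 49) + 3478) = 1/(15*14 + 3478) = 1/(210 + 3478) = 1/3688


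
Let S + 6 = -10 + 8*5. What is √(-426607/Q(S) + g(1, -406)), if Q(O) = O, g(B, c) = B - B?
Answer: I*√2559642/12 ≈ 133.32*I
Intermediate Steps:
g(B, c) = 0
S = 24 (S = -6 + (-10 + 8*5) = -6 + (-10 + 40) = -6 + 30 = 24)
√(-426607/Q(S) + g(1, -406)) = √(-426607/24 + 0) = √(-426607/24) = I*√2559642/12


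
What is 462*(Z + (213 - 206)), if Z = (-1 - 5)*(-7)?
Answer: 22638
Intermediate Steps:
Z = 42 (Z = -6*(-7) = 42)
462*(Z + (213 - 206)) = 462*(42 + (213 - 206)) = 462*(42 + 7) = 462*49 = 22638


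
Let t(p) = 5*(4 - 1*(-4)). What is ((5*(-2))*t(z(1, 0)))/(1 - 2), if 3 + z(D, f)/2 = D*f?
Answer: 400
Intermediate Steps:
z(D, f) = -6 + 2*D*f (z(D, f) = -6 + 2*(D*f) = -6 + 2*D*f)
t(p) = 40 (t(p) = 5*(4 + 4) = 5*8 = 40)
((5*(-2))*t(z(1, 0)))/(1 - 2) = ((5*(-2))*40)/(1 - 2) = -10*40/(-1) = -400*(-1) = 400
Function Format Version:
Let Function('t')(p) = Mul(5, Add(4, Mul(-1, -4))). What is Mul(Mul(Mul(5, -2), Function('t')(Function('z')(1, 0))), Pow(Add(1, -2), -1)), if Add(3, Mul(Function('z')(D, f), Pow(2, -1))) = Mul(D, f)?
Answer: 400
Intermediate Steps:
Function('z')(D, f) = Add(-6, Mul(2, D, f)) (Function('z')(D, f) = Add(-6, Mul(2, Mul(D, f))) = Add(-6, Mul(2, D, f)))
Function('t')(p) = 40 (Function('t')(p) = Mul(5, Add(4, 4)) = Mul(5, 8) = 40)
Mul(Mul(Mul(5, -2), Function('t')(Function('z')(1, 0))), Pow(Add(1, -2), -1)) = Mul(Mul(Mul(5, -2), 40), Pow(Add(1, -2), -1)) = Mul(Mul(-10, 40), Pow(-1, -1)) = Mul(-400, -1) = 400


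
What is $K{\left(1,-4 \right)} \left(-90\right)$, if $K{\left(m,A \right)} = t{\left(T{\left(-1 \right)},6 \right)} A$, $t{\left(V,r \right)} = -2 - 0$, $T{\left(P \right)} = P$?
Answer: $-720$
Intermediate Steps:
$t{\left(V,r \right)} = -2$ ($t{\left(V,r \right)} = -2 + 0 = -2$)
$K{\left(m,A \right)} = - 2 A$
$K{\left(1,-4 \right)} \left(-90\right) = \left(-2\right) \left(-4\right) \left(-90\right) = 8 \left(-90\right) = -720$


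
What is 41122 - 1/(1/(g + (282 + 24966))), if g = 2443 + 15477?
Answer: -2046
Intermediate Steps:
g = 17920
41122 - 1/(1/(g + (282 + 24966))) = 41122 - 1/(1/(17920 + (282 + 24966))) = 41122 - 1/(1/(17920 + 25248)) = 41122 - 1/(1/43168) = 41122 - 1/1/43168 = 41122 - 1*43168 = 41122 - 43168 = -2046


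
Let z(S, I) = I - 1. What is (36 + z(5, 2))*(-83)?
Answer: -3071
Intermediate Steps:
z(S, I) = -1 + I
(36 + z(5, 2))*(-83) = (36 + (-1 + 2))*(-83) = (36 + 1)*(-83) = 37*(-83) = -3071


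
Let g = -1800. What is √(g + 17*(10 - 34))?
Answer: 4*I*√138 ≈ 46.989*I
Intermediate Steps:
√(g + 17*(10 - 34)) = √(-1800 + 17*(10 - 34)) = √(-1800 + 17*(-24)) = √(-1800 - 408) = √(-2208) = 4*I*√138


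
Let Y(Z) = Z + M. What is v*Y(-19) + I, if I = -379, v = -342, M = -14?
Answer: 10907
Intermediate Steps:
Y(Z) = -14 + Z (Y(Z) = Z - 14 = -14 + Z)
v*Y(-19) + I = -342*(-14 - 19) - 379 = -342*(-33) - 379 = 11286 - 379 = 10907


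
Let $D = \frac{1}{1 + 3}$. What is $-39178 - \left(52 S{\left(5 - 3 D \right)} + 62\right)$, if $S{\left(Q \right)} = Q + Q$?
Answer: $-39682$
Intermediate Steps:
$D = \frac{1}{4} \approx 0.25$
$S{\left(Q \right)} = 2 Q$
$-39178 - \left(52 S{\left(5 - 3 D \right)} + 62\right) = -39178 - \left(52 \cdot 2 \left(5 - \frac{3}{4}\right) + 62\right) = -39178 - \left(52 \cdot 2 \cdot \frac{17}{4} + 62\right) = -39178 - \left(52 \cdot \frac{17}{2} + 62\right) = -39178 - \left(442 + 62\right) = -39178 - 504 = -39682$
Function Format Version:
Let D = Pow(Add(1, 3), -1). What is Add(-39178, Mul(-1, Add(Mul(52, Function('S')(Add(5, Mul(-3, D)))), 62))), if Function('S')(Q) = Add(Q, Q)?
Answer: -39682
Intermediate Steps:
D = Rational(1, 4) (D = Pow(4, -1) = Rational(1, 4) ≈ 0.25000)
Function('S')(Q) = Mul(2, Q)
Add(-39178, Mul(-1, Add(Mul(52, Function('S')(Add(5, Mul(-3, D)))), 62))) = Add(-39178, Mul(-1, Add(Mul(52, Mul(2, Add(5, Mul(-3, Rational(1, 4))))), 62))) = Add(-39178, Mul(-1, Add(Mul(52, Mul(2, Add(5, Rational(-3, 4)))), 62))) = Add(-39178, Mul(-1, Add(Mul(52, Mul(2, Rational(17, 4))), 62))) = Add(-39178, Mul(-1, Add(Mul(52, Rational(17, 2)), 62))) = Add(-39178, Mul(-1, Add(442, 62))) = Add(-39178, Mul(-1, 504)) = Add(-39178, -504) = -39682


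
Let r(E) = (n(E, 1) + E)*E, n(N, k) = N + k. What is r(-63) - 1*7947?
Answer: -72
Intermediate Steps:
r(E) = E*(1 + 2*E) (r(E) = ((E + 1) + E)*E = ((1 + E) + E)*E = (1 + 2*E)*E = E*(1 + 2*E))
r(-63) - 1*7947 = -63*(1 + 2*(-63)) - 1*7947 = -63*(1 - 126) - 7947 = -63*(-125) - 7947 = 7875 - 7947 = -72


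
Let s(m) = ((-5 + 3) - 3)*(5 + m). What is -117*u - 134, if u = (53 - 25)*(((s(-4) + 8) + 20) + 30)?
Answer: -173762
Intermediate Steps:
s(m) = -25 - 5*m (s(m) = (-2 - 3)*(5 + m) = -5*(5 + m) = -25 - 5*m)
u = 1484 (u = (53 - 25)*((((-25 - 5*(-4)) + 8) + 20) + 30) = 28*((((-25 + 20) + 8) + 20) + 30) = 28*(((-5 + 8) + 20) + 30) = 28*((3 + 20) + 30) = 28*(23 + 30) = 28*53 = 1484)
-117*u - 134 = -117*1484 - 134 = -173628 - 134 = -173762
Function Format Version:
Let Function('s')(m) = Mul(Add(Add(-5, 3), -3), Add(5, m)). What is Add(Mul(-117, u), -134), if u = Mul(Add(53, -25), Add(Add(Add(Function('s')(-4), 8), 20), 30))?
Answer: -173762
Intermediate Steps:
Function('s')(m) = Add(-25, Mul(-5, m)) (Function('s')(m) = Mul(Add(-2, -3), Add(5, m)) = Mul(-5, Add(5, m)) = Add(-25, Mul(-5, m)))
u = 1484 (u = Mul(Add(53, -25), Add(Add(Add(Add(-25, Mul(-5, -4)), 8), 20), 30)) = Mul(28, Add(Add(Add(Add(-25, 20), 8), 20), 30)) = Mul(28, Add(Add(Add(-5, 8), 20), 30)) = Mul(28, Add(Add(3, 20), 30)) = Mul(28, Add(23, 30)) = Mul(28, 53) = 1484)
Add(Mul(-117, u), -134) = Add(Mul(-117, 1484), -134) = Add(-173628, -134) = -173762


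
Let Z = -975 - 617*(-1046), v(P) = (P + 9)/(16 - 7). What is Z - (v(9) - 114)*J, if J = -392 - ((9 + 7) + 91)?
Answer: 588519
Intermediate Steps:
J = -499 (J = -392 - (16 + 91) = -392 - 1*107 = -392 - 107 = -499)
v(P) = 1 + P/9 (v(P) = (9 + P)/9 = (9 + P)*(⅑) = 1 + P/9)
Z = 644407 (Z = -975 + 645382 = 644407)
Z - (v(9) - 114)*J = 644407 - ((1 + (⅑)*9) - 114)*(-499) = 644407 - ((1 + 1) - 114)*(-499) = 644407 - (2 - 114)*(-499) = 644407 - (-112)*(-499) = 644407 - 1*55888 = 644407 - 55888 = 588519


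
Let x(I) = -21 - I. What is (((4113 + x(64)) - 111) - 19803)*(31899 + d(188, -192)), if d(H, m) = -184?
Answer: -503824490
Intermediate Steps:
(((4113 + x(64)) - 111) - 19803)*(31899 + d(188, -192)) = (((4113 + (-21 - 1*64)) - 111) - 19803)*(31899 - 184) = (((4113 + (-21 - 64)) - 111) - 19803)*31715 = (((4113 - 85) - 111) - 19803)*31715 = ((4028 - 111) - 19803)*31715 = (3917 - 19803)*31715 = -15886*31715 = -503824490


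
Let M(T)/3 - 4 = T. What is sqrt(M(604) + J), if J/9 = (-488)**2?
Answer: 4*sqrt(134070) ≈ 1464.6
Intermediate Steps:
J = 2143296 (J = 9*(-488)**2 = 9*238144 = 2143296)
M(T) = 12 + 3*T
sqrt(M(604) + J) = sqrt((12 + 3*604) + 2143296) = sqrt((12 + 1812) + 2143296) = sqrt(1824 + 2143296) = sqrt(2145120) = 4*sqrt(134070)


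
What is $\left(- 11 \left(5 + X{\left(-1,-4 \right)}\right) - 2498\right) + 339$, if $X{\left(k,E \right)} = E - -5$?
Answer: $-2225$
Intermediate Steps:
$X{\left(k,E \right)} = 5 + E$ ($X{\left(k,E \right)} = E + 5 = 5 + E$)
$\left(- 11 \left(5 + X{\left(-1,-4 \right)}\right) - 2498\right) + 339 = \left(- 11 \left(5 + \left(5 - 4\right)\right) - 2498\right) + 339 = \left(- 11 \left(5 + 1\right) - 2498\right) + 339 = \left(\left(-11\right) 6 - 2498\right) + 339 = \left(-66 - 2498\right) + 339 = -2564 + 339 = -2225$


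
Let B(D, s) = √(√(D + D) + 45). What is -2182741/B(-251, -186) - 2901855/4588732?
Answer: -2901855/4588732 - 2182741/√(45 + I*√502) ≈ -2.9968e+5 + 70479.0*I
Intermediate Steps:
B(D, s) = √(45 + √2*√D) (B(D, s) = √(√(2*D) + 45) = √(√2*√D + 45) = √(45 + √2*√D))
-2182741/B(-251, -186) - 2901855/4588732 = -2182741/√(45 + √2*√(-251)) - 2901855/4588732 = -2182741/√(45 + √2*(I*√251)) - 2901855*1/4588732 = -2182741/√(45 + I*√502) - 2901855/4588732 = -2901855/4588732 - 2182741/√(45 + I*√502)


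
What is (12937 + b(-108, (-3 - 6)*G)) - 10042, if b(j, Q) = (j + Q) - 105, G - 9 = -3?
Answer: 2628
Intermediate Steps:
G = 6 (G = 9 - 3 = 6)
b(j, Q) = -105 + Q + j (b(j, Q) = (Q + j) - 105 = -105 + Q + j)
(12937 + b(-108, (-3 - 6)*G)) - 10042 = (12937 + (-105 + (-3 - 6)*6 - 108)) - 10042 = (12937 + (-105 - 9*6 - 108)) - 10042 = (12937 + (-105 - 54 - 108)) - 10042 = (12937 - 267) - 10042 = 12670 - 10042 = 2628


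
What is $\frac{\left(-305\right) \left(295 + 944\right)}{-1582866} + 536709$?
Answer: $\frac{283179601963}{527622} \approx 5.3671 \cdot 10^{5}$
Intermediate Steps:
$\frac{\left(-305\right) \left(295 + 944\right)}{-1582866} + 536709 = \left(-305\right) 1239 \left(- \frac{1}{1582866}\right) + 536709 = \left(-377895\right) \left(- \frac{1}{1582866}\right) + 536709 = \frac{125965}{527622} + 536709 = \frac{283179601963}{527622}$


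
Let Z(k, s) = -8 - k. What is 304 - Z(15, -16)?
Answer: 327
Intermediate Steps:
304 - Z(15, -16) = 304 - (-8 - 1*15) = 304 - (-8 - 15) = 304 - 1*(-23) = 304 + 23 = 327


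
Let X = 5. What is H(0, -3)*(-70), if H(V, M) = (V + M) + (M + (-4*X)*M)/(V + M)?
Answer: 1540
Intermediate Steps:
H(V, M) = M + V - 19*M/(M + V) (H(V, M) = (V + M) + (M + (-4*5)*M)/(V + M) = (M + V) + (M - 20*M)/(M + V) = (M + V) + (-19*M)/(M + V) = (M + V) - 19*M/(M + V) = M + V - 19*M/(M + V))
H(0, -3)*(-70) = (((-3)² + 0² - 19*(-3) + 2*(-3)*0)/(-3 + 0))*(-70) = ((9 + 0 + 57 + 0)/(-3))*(-70) = -⅓*66*(-70) = -22*(-70) = 1540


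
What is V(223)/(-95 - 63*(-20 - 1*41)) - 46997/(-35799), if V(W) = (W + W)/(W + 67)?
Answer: 25548972797/19455324540 ≈ 1.3132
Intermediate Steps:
V(W) = 2*W/(67 + W) (V(W) = (2*W)/(67 + W) = 2*W/(67 + W))
V(223)/(-95 - 63*(-20 - 1*41)) - 46997/(-35799) = (2*223/(67 + 223))/(-95 - 63*(-20 - 1*41)) - 46997/(-35799) = (2*223/290)/(-95 - 63*(-20 - 41)) - 46997*(-1/35799) = (2*223*(1/290))/(-95 - 63*(-61)) + 46997/35799 = 223/(145*(-95 + 3843)) + 46997/35799 = (223/145)/3748 + 46997/35799 = (223/145)*(1/3748) + 46997/35799 = 223/543460 + 46997/35799 = 25548972797/19455324540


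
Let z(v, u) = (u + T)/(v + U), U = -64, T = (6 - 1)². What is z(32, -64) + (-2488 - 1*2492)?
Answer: -159321/32 ≈ -4978.8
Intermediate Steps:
T = 25 (T = 5² = 25)
z(v, u) = (25 + u)/(-64 + v) (z(v, u) = (u + 25)/(v - 64) = (25 + u)/(-64 + v))
z(32, -64) + (-2488 - 1*2492) = (25 - 64)/(-64 + 32) + (-2488 - 1*2492) = -39/(-32) + (-2488 - 2492) = -1/32*(-39) - 4980 = 39/32 - 4980 = -159321/32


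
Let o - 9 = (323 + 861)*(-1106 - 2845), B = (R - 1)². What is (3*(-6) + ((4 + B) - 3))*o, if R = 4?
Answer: 37423800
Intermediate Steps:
B = 9 (B = (4 - 1)² = 3² = 9)
o = -4677975 (o = 9 + (323 + 861)*(-1106 - 2845) = 9 + 1184*(-3951) = 9 - 4677984 = -4677975)
(3*(-6) + ((4 + B) - 3))*o = (3*(-6) + ((4 + 9) - 3))*(-4677975) = (-18 + (13 - 3))*(-4677975) = (-18 + 10)*(-4677975) = -8*(-4677975) = 37423800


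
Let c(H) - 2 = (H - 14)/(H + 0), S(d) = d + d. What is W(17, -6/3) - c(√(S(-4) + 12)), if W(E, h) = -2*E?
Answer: -30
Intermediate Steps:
S(d) = 2*d
c(H) = 2 + (-14 + H)/H (c(H) = 2 + (H - 14)/(H + 0) = 2 + (-14 + H)/H)
W(17, -6/3) - c(√(S(-4) + 12)) = -2*17 - (3 - 14/√(2*(-4) + 12)) = -34 - (3 - 14/√(-8 + 12)) = -34 - (3 - 14/(√4)) = -34 - (3 - 14/2) = -34 - (3 - 14*½) = -34 - (3 - 7) = -34 - 1*(-4) = -34 + 4 = -30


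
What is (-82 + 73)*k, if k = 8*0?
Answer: 0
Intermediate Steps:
k = 0
(-82 + 73)*k = (-82 + 73)*0 = -9*0 = 0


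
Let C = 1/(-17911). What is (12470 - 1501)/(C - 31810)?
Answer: -196465759/569748911 ≈ -0.34483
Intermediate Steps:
C = -1/17911 ≈ -5.5832e-5
(12470 - 1501)/(C - 31810) = (12470 - 1501)/(-1/17911 - 31810) = 10969/(-569748911/17911) = 10969*(-17911/569748911) = -196465759/569748911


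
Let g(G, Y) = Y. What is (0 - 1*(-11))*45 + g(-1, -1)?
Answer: 494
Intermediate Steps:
(0 - 1*(-11))*45 + g(-1, -1) = (0 - 1*(-11))*45 - 1 = (0 + 11)*45 - 1 = 11*45 - 1 = 495 - 1 = 494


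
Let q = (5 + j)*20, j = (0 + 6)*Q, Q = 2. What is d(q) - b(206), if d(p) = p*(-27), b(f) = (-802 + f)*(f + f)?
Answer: 236372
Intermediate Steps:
j = 12 (j = (0 + 6)*2 = 6*2 = 12)
b(f) = 2*f*(-802 + f) (b(f) = (-802 + f)*(2*f) = 2*f*(-802 + f))
q = 340 (q = (5 + 12)*20 = 17*20 = 340)
d(p) = -27*p
d(q) - b(206) = -27*340 - 2*206*(-802 + 206) = -9180 - 2*206*(-596) = -9180 - 1*(-245552) = -9180 + 245552 = 236372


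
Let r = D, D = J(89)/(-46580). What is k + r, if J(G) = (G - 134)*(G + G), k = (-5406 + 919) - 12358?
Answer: -78463209/4658 ≈ -16845.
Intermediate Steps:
k = -16845 (k = -4487 - 12358 = -16845)
J(G) = 2*G*(-134 + G) (J(G) = (-134 + G)*(2*G) = 2*G*(-134 + G))
D = 801/4658 (D = (2*89*(-134 + 89))/(-46580) = (2*89*(-45))*(-1/46580) = -8010*(-1/46580) = 801/4658 ≈ 0.17196)
r = 801/4658 ≈ 0.17196
k + r = -16845 + 801/4658 = -78463209/4658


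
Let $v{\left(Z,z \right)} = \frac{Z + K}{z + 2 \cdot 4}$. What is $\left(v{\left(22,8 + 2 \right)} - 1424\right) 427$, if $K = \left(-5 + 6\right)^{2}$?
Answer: $- \frac{10935043}{18} \approx -6.075 \cdot 10^{5}$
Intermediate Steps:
$K = 1$ ($K = 1^{2} = 1$)
$v{\left(Z,z \right)} = \frac{1 + Z}{8 + z}$ ($v{\left(Z,z \right)} = \frac{Z + 1}{z + 2 \cdot 4} = \frac{1 + Z}{z + 8} = \frac{1 + Z}{8 + z}$)
$\left(v{\left(22,8 + 2 \right)} - 1424\right) 427 = \left(\frac{1 + 22}{8 + \left(8 + 2\right)} - 1424\right) 427 = \left(\frac{1}{8 + 10} \cdot 23 - 1424\right) 427 = \left(\frac{1}{18} \cdot 23 - 1424\right) 427 = \left(\frac{23}{18} - 1424\right) 427 = \left(- \frac{25609}{18}\right) 427 = - \frac{10935043}{18}$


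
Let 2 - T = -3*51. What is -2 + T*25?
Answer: 3873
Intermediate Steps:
T = 155 (T = 2 - (-3)*51 = 2 - 1*(-153) = 2 + 153 = 155)
-2 + T*25 = -2 + 155*25 = -2 + 3875 = 3873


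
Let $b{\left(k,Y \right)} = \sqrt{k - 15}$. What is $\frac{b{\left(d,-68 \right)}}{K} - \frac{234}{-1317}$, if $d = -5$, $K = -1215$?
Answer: $\frac{78}{439} - \frac{2 i \sqrt{5}}{1215} \approx 0.17768 - 0.0036808 i$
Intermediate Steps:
$b{\left(k,Y \right)} = \sqrt{-15 + k}$
$\frac{b{\left(d,-68 \right)}}{K} - \frac{234}{-1317} = \frac{\sqrt{-15 - 5}}{-1215} - \frac{234}{-1317} = \sqrt{-20} \left(- \frac{1}{1215}\right) - - \frac{78}{439} = 2 i \sqrt{5} \left(- \frac{1}{1215}\right) + \frac{78}{439} = - \frac{2 i \sqrt{5}}{1215} + \frac{78}{439} = \frac{78}{439} - \frac{2 i \sqrt{5}}{1215}$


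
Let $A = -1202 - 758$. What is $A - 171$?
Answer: $-2131$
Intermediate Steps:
$A = -1960$
$A - 171 = -1960 - 171 = -2131$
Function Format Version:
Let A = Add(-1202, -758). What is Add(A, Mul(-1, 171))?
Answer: -2131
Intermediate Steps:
A = -1960
Add(A, Mul(-1, 171)) = Add(-1960, Mul(-1, 171)) = Add(-1960, -171) = -2131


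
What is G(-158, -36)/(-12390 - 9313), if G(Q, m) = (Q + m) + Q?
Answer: 32/1973 ≈ 0.016219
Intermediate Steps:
G(Q, m) = m + 2*Q
G(-158, -36)/(-12390 - 9313) = (-36 + 2*(-158))/(-12390 - 9313) = (-36 - 316)/(-21703) = -352*(-1/21703) = 32/1973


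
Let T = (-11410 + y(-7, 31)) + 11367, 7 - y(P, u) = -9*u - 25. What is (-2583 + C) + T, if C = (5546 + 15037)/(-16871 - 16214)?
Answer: -76612358/33085 ≈ -2315.6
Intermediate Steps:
y(P, u) = 32 + 9*u (y(P, u) = 7 - (-9*u - 25) = 7 - (-25 - 9*u) = 7 + (25 + 9*u) = 32 + 9*u)
T = 268 (T = (-11410 + (32 + 9*31)) + 11367 = (-11410 + (32 + 279)) + 11367 = (-11410 + 311) + 11367 = -11099 + 11367 = 268)
C = -20583/33085 (C = 20583/(-33085) = 20583*(-1/33085) = -20583/33085 ≈ -0.62212)
(-2583 + C) + T = (-2583 - 20583/33085) + 268 = -85479138/33085 + 268 = -76612358/33085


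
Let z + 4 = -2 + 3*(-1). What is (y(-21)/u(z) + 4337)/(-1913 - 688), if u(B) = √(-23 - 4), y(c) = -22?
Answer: -4337/2601 - 22*I*√3/23409 ≈ -1.6674 - 0.0016278*I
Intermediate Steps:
z = -9 (z = -4 + (-2 + 3*(-1)) = -4 + (-2 - 3) = -4 - 5 = -9)
u(B) = 3*I*√3 (u(B) = √(-27) = 3*I*√3)
(y(-21)/u(z) + 4337)/(-1913 - 688) = (-22*(-I*√3/9) + 4337)/(-1913 - 688) = (-(-22)*I*√3/9 + 4337)/(-2601) = (22*I*√3/9 + 4337)*(-1/2601) = (4337 + 22*I*√3/9)*(-1/2601) = -4337/2601 - 22*I*√3/23409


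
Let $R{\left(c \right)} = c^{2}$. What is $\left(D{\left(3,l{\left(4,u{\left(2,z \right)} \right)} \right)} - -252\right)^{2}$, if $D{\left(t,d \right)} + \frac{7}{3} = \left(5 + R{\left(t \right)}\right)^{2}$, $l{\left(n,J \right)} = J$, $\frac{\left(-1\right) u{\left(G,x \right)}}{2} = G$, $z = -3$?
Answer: $\frac{1787569}{9} \approx 1.9862 \cdot 10^{5}$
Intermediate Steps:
$u{\left(G,x \right)} = - 2 G$
$D{\left(t,d \right)} = - \frac{7}{3} + \left(5 + t^{2}\right)^{2}$
$\left(D{\left(3,l{\left(4,u{\left(2,z \right)} \right)} \right)} - -252\right)^{2} = \left(\left(- \frac{7}{3} + \left(5 + 3^{2}\right)^{2}\right) - -252\right)^{2} = \left(\left(- \frac{7}{3} + \left(5 + 9\right)^{2}\right) + 252\right)^{2} = \left(\left(- \frac{7}{3} + 14^{2}\right) + 252\right)^{2} = \left(\left(- \frac{7}{3} + 196\right) + 252\right)^{2} = \left(\frac{581}{3} + 252\right)^{2} = \left(\frac{1337}{3}\right)^{2} = \frac{1787569}{9}$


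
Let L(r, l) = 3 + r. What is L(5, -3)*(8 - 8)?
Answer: 0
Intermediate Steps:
L(5, -3)*(8 - 8) = (3 + 5)*(8 - 8) = 8*0 = 0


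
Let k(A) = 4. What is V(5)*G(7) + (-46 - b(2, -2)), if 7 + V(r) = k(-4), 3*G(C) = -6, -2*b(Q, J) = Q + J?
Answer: -40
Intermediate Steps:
b(Q, J) = -J/2 - Q/2 (b(Q, J) = -(Q + J)/2 = -(J + Q)/2 = -J/2 - Q/2)
G(C) = -2 (G(C) = (1/3)*(-6) = -2)
V(r) = -3 (V(r) = -7 + 4 = -3)
V(5)*G(7) + (-46 - b(2, -2)) = -3*(-2) + (-46 - (-1/2*(-2) - 1/2*2)) = 6 + (-46 - (1 - 1)) = 6 + (-46 - 1*0) = 6 + (-46 + 0) = 6 - 46 = -40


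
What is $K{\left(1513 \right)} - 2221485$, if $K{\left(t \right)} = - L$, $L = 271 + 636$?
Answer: $-2222392$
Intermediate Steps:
$L = 907$
$K{\left(t \right)} = -907$ ($K{\left(t \right)} = \left(-1\right) 907 = -907$)
$K{\left(1513 \right)} - 2221485 = -907 - 2221485 = -2222392$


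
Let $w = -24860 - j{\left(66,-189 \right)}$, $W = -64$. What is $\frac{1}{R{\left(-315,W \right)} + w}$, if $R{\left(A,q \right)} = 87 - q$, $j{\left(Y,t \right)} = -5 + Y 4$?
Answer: $- \frac{1}{24968} \approx -4.0051 \cdot 10^{-5}$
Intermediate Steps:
$j{\left(Y,t \right)} = -5 + 4 Y$
$w = -25119$ ($w = -24860 - \left(-5 + 4 \cdot 66\right) = -24860 - \left(-5 + 264\right) = -24860 - 259 = -25119$)
$\frac{1}{R{\left(-315,W \right)} + w} = \frac{1}{\left(87 - -64\right) - 25119} = \frac{1}{\left(87 + 64\right) - 25119} = \frac{1}{151 - 25119} = \frac{1}{-24968} = - \frac{1}{24968}$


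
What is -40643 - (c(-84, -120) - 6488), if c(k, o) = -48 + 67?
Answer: -34174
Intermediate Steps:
c(k, o) = 19
-40643 - (c(-84, -120) - 6488) = -40643 - (19 - 6488) = -40643 - 1*(-6469) = -40643 + 6469 = -34174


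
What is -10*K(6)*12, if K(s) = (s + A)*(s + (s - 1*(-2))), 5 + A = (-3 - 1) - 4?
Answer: 11760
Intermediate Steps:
A = -13 (A = -5 + ((-3 - 1) - 4) = -5 + (-4 - 4) = -5 - 8 = -13)
K(s) = (-13 + s)*(2 + 2*s) (K(s) = (s - 13)*(s + (s - 1*(-2))) = (-13 + s)*(s + (s + 2)) = (-13 + s)*(s + (2 + s)) = (-13 + s)*(2 + 2*s))
-10*K(6)*12 = -10*(-26 - 24*6 + 2*6**2)*12 = -10*(-26 - 144 + 2*36)*12 = -10*(-26 - 144 + 72)*12 = -10*(-98)*12 = 980*12 = 11760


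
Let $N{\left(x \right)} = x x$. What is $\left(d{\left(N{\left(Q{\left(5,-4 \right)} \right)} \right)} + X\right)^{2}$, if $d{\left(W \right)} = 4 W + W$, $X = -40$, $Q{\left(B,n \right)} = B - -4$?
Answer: $133225$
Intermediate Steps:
$Q{\left(B,n \right)} = 4 + B$ ($Q{\left(B,n \right)} = B + 4 = 4 + B$)
$N{\left(x \right)} = x^{2}$
$d{\left(W \right)} = 5 W$
$\left(d{\left(N{\left(Q{\left(5,-4 \right)} \right)} \right)} + X\right)^{2} = \left(5 \left(4 + 5\right)^{2} - 40\right)^{2} = \left(5 \cdot 9^{2} - 40\right)^{2} = \left(5 \cdot 81 - 40\right)^{2} = \left(405 - 40\right)^{2} = 365^{2} = 133225$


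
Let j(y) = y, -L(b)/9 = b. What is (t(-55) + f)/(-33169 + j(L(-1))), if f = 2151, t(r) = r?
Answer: -262/4145 ≈ -0.063209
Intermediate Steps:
L(b) = -9*b
(t(-55) + f)/(-33169 + j(L(-1))) = (-55 + 2151)/(-33169 - 9*(-1)) = 2096/(-33169 + 9) = 2096/(-33160) = 2096*(-1/33160) = -262/4145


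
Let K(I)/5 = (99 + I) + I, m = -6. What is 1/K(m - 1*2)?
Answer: 1/415 ≈ 0.0024096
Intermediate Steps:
K(I) = 495 + 10*I (K(I) = 5*((99 + I) + I) = 5*(99 + 2*I) = 495 + 10*I)
1/K(m - 1*2) = 1/(495 + 10*(-6 - 1*2)) = 1/(495 + 10*(-6 - 2)) = 1/(495 + 10*(-8)) = 1/(495 - 80) = 1/415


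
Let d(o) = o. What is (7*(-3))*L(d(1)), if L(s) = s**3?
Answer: -21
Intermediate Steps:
(7*(-3))*L(d(1)) = (7*(-3))*1**3 = -21*1 = -21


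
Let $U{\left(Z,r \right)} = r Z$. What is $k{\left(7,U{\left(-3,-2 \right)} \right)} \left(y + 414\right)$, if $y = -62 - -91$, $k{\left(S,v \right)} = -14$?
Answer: $-6202$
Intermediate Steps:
$U{\left(Z,r \right)} = Z r$
$y = 29$ ($y = -62 + 91 = 29$)
$k{\left(7,U{\left(-3,-2 \right)} \right)} \left(y + 414\right) = - 14 \left(29 + 414\right) = \left(-14\right) 443 = -6202$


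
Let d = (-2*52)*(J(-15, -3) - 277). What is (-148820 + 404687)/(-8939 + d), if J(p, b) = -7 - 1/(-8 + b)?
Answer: 2814537/226463 ≈ 12.428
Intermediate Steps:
d = 324792/11 (d = (-2*52)*((55 - 7*(-3))/(-8 - 3) - 277) = -104*((55 + 21)/(-11) - 277) = -104*(-1/11*76 - 277) = -104*(-76/11 - 277) = -104*(-3123/11) = 324792/11 ≈ 29527.)
(-148820 + 404687)/(-8939 + d) = (-148820 + 404687)/(-8939 + 324792/11) = 255867/(226463/11) = 255867*(11/226463) = 2814537/226463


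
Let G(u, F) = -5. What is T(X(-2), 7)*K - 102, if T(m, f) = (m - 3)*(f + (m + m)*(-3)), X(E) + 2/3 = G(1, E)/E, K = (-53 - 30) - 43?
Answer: -690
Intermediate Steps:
K = -126 (K = -83 - 43 = -126)
X(E) = -2/3 - 5/E
T(m, f) = (-3 + m)*(f - 6*m) (T(m, f) = (-3 + m)*(f + (2*m)*(-3)) = (-3 + m)*(f - 6*m))
T(X(-2), 7)*K - 102 = (-6*(-2/3 - 5/(-2))**2 - 3*7 + 18*(-2/3 - 5/(-2)) + 7*(-2/3 - 5/(-2)))*(-126) - 102 = (-6*(-2/3 - 5*(-1/2))**2 - 21 + 18*(-2/3 - 5*(-1/2)) + 7*(-2/3 - 5*(-1/2)))*(-126) - 102 = (-6*(-2/3 + 5/2)**2 - 21 + 18*(-2/3 + 5/2) + 7*(-2/3 + 5/2))*(-126) - 102 = (-6*(11/6)**2 - 21 + 18*(11/6) + 7*(11/6))*(-126) - 102 = (-6*121/36 - 21 + 33 + 77/6)*(-126) - 102 = (-121/6 - 21 + 33 + 77/6)*(-126) - 102 = (14/3)*(-126) - 102 = -588 - 102 = -690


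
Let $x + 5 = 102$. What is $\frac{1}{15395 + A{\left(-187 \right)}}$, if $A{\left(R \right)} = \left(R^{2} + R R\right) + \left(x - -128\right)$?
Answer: $\frac{1}{85558} \approx 1.1688 \cdot 10^{-5}$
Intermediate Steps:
$x = 97$ ($x = -5 + 102 = 97$)
$A{\left(R \right)} = 225 + 2 R^{2}$ ($A{\left(R \right)} = \left(R^{2} + R R\right) + \left(97 - -128\right) = \left(R^{2} + R^{2}\right) + \left(97 + 128\right) = 2 R^{2} + 225 = 225 + 2 R^{2}$)
$\frac{1}{15395 + A{\left(-187 \right)}} = \frac{1}{15395 + \left(225 + 2 \left(-187\right)^{2}\right)} = \frac{1}{15395 + \left(225 + 2 \cdot 34969\right)} = \frac{1}{15395 + \left(225 + 69938\right)} = \frac{1}{15395 + 70163} = \frac{1}{85558}$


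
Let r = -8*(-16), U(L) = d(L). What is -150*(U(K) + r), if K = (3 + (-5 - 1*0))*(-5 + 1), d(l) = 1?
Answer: -19350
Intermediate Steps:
K = 8 (K = (3 + (-5 + 0))*(-4) = (3 - 5)*(-4) = -2*(-4) = 8)
U(L) = 1
r = 128
-150*(U(K) + r) = -150*(1 + 128) = -150*129 = -19350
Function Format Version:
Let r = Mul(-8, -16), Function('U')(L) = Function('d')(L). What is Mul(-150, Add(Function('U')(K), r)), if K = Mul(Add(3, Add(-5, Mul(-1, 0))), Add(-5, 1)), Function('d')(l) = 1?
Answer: -19350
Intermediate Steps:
K = 8 (K = Mul(Add(3, Add(-5, 0)), -4) = Mul(Add(3, -5), -4) = Mul(-2, -4) = 8)
Function('U')(L) = 1
r = 128
Mul(-150, Add(Function('U')(K), r)) = Mul(-150, Add(1, 128)) = Mul(-150, 129) = -19350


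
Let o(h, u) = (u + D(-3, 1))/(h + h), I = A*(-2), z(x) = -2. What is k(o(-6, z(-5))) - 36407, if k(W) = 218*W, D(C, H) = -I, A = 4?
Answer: -36516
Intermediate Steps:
I = -8 (I = 4*(-2) = -8)
D(C, H) = 8 (D(C, H) = -1*(-8) = 8)
o(h, u) = (8 + u)/(2*h) (o(h, u) = (u + 8)/(h + h) = (8 + u)/((2*h)) = (8 + u)*(1/(2*h)) = (8 + u)/(2*h))
k(o(-6, z(-5))) - 36407 = 218*((½)*(8 - 2)/(-6)) - 36407 = 218*((½)*(-⅙)*6) - 36407 = 218*(-½) - 36407 = -109 - 36407 = -36516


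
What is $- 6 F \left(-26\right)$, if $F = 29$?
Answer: $4524$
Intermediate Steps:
$- 6 F \left(-26\right) = \left(-6\right) 29 \left(-26\right) = \left(-174\right) \left(-26\right) = 4524$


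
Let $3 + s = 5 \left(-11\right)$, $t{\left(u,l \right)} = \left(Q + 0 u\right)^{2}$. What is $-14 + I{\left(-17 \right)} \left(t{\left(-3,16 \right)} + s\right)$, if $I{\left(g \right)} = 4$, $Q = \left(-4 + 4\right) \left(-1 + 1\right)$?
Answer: $-246$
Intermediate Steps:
$Q = 0$ ($Q = 0 \cdot 0 = 0$)
$t{\left(u,l \right)} = 0$ ($t{\left(u,l \right)} = \left(0 + 0 u\right)^{2} = \left(0 + 0\right)^{2} = 0^{2} = 0$)
$s = -58$ ($s = -3 + 5 \left(-11\right) = -3 - 55 = -58$)
$-14 + I{\left(-17 \right)} \left(t{\left(-3,16 \right)} + s\right) = -14 + 4 \left(0 - 58\right) = -14 + 4 \left(-58\right) = -14 - 232 = -246$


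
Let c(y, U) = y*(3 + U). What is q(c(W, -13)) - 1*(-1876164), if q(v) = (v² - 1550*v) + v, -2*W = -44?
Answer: 2265344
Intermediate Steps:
W = 22 (W = -½*(-44) = 22)
q(v) = v² - 1549*v
q(c(W, -13)) - 1*(-1876164) = (22*(3 - 13))*(-1549 + 22*(3 - 13)) - 1*(-1876164) = (22*(-10))*(-1549 + 22*(-10)) + 1876164 = -220*(-1549 - 220) + 1876164 = -220*(-1769) + 1876164 = 389180 + 1876164 = 2265344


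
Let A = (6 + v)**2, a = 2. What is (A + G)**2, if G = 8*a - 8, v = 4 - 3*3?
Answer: 81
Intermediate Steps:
v = -5 (v = 4 - 9 = -5)
G = 8 (G = 8*2 - 8 = 16 - 8 = 8)
A = 1 (A = (6 - 5)**2 = 1**2 = 1)
(A + G)**2 = (1 + 8)**2 = 9**2 = 81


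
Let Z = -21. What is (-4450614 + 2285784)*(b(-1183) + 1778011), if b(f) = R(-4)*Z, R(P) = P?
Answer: -3849273398850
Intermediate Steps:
b(f) = 84 (b(f) = -4*(-21) = 84)
(-4450614 + 2285784)*(b(-1183) + 1778011) = (-4450614 + 2285784)*(84 + 1778011) = -2164830*1778095 = -3849273398850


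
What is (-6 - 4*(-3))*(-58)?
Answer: -348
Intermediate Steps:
(-6 - 4*(-3))*(-58) = (-6 + 12)*(-58) = 6*(-58) = -348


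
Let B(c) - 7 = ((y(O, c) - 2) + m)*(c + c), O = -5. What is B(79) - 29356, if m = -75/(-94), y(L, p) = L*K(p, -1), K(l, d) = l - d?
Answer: -4358730/47 ≈ -92739.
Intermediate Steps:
y(L, p) = L*(1 + p) (y(L, p) = L*(p - 1*(-1)) = L*(p + 1) = L*(1 + p))
m = 75/94 (m = -75*(-1/94) = 75/94 ≈ 0.79787)
B(c) = 7 + 2*c*(-583/94 - 5*c) (B(c) = 7 + ((-5*(1 + c) - 2) + 75/94)*(c + c) = 7 + (((-5 - 5*c) - 2) + 75/94)*(2*c) = 7 + ((-7 - 5*c) + 75/94)*(2*c) = 7 + (-583/94 - 5*c)*(2*c) = 7 + 2*c*(-583/94 - 5*c))
B(79) - 29356 = (7 - 10*79**2 - 583/47*79) - 29356 = (7 - 10*6241 - 46057/47) - 29356 = (7 - 62410 - 46057/47) - 29356 = -2978998/47 - 29356 = -4358730/47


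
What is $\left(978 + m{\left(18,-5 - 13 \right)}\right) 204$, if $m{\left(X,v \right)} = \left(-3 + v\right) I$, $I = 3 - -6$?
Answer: $160956$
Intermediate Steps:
$I = 9$ ($I = 3 + 6 = 9$)
$m{\left(X,v \right)} = -27 + 9 v$ ($m{\left(X,v \right)} = \left(-3 + v\right) 9 = -27 + 9 v$)
$\left(978 + m{\left(18,-5 - 13 \right)}\right) 204 = \left(978 + \left(-27 + 9 \left(-5 - 13\right)\right)\right) 204 = \left(978 + \left(-27 + 9 \left(-18\right)\right)\right) 204 = \left(978 - 189\right) 204 = 789 \cdot 204 = 160956$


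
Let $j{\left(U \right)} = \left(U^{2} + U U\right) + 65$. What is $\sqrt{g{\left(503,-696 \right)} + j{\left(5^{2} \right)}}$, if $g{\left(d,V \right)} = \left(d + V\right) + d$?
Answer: $5 \sqrt{65} \approx 40.311$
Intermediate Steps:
$g{\left(d,V \right)} = V + 2 d$ ($g{\left(d,V \right)} = \left(V + d\right) + d = V + 2 d$)
$j{\left(U \right)} = 65 + 2 U^{2}$ ($j{\left(U \right)} = \left(U^{2} + U^{2}\right) + 65 = 2 U^{2} + 65 = 65 + 2 U^{2}$)
$\sqrt{g{\left(503,-696 \right)} + j{\left(5^{2} \right)}} = \sqrt{\left(-696 + 2 \cdot 503\right) + \left(65 + 2 \left(5^{2}\right)^{2}\right)} = \sqrt{\left(-696 + 1006\right) + \left(65 + 2 \cdot 25^{2}\right)} = \sqrt{310 + \left(65 + 2 \cdot 625\right)} = \sqrt{310 + \left(65 + 1250\right)} = \sqrt{310 + 1315} = \sqrt{1625} = 5 \sqrt{65}$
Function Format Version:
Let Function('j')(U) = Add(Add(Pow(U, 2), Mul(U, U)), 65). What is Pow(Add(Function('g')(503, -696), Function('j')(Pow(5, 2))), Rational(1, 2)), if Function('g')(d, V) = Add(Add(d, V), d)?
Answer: Mul(5, Pow(65, Rational(1, 2))) ≈ 40.311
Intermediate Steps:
Function('g')(d, V) = Add(V, Mul(2, d)) (Function('g')(d, V) = Add(Add(V, d), d) = Add(V, Mul(2, d)))
Function('j')(U) = Add(65, Mul(2, Pow(U, 2))) (Function('j')(U) = Add(Add(Pow(U, 2), Pow(U, 2)), 65) = Add(Mul(2, Pow(U, 2)), 65) = Add(65, Mul(2, Pow(U, 2))))
Pow(Add(Function('g')(503, -696), Function('j')(Pow(5, 2))), Rational(1, 2)) = Pow(Add(Add(-696, Mul(2, 503)), Add(65, Mul(2, Pow(Pow(5, 2), 2)))), Rational(1, 2)) = Pow(Add(Add(-696, 1006), Add(65, Mul(2, Pow(25, 2)))), Rational(1, 2)) = Pow(Add(310, Add(65, Mul(2, 625))), Rational(1, 2)) = Pow(Add(310, Add(65, 1250)), Rational(1, 2)) = Pow(Add(310, 1315), Rational(1, 2)) = Pow(1625, Rational(1, 2)) = Mul(5, Pow(65, Rational(1, 2)))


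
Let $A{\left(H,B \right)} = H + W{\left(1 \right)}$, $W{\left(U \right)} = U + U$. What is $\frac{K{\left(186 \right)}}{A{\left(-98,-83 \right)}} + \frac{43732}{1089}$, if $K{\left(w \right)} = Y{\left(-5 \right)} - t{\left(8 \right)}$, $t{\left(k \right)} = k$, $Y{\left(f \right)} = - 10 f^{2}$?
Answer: $\frac{746539}{17424} \approx 42.845$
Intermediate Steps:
$W{\left(U \right)} = 2 U$
$K{\left(w \right)} = -258$ ($K{\left(w \right)} = - 10 \left(-5\right)^{2} - 8 = \left(-10\right) 25 - 8 = -250 - 8 = -258$)
$A{\left(H,B \right)} = 2 + H$ ($A{\left(H,B \right)} = H + 2 \cdot 1 = H + 2 = 2 + H$)
$\frac{K{\left(186 \right)}}{A{\left(-98,-83 \right)}} + \frac{43732}{1089} = - \frac{258}{2 - 98} + \frac{43732}{1089} = - \frac{258}{-96} + 43732 \cdot \frac{1}{1089} = \left(-258\right) \left(- \frac{1}{96}\right) + \frac{43732}{1089} = \frac{43}{16} + \frac{43732}{1089} = \frac{746539}{17424}$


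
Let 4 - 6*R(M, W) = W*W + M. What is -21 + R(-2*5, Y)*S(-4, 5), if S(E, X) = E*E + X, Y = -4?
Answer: -28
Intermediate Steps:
R(M, W) = ⅔ - M/6 - W²/6 (R(M, W) = ⅔ - (W*W + M)/6 = ⅔ - (W² + M)/6 = ⅔ - (M + W²)/6 = ⅔ + (-M/6 - W²/6) = ⅔ - M/6 - W²/6)
S(E, X) = X + E² (S(E, X) = E² + X = X + E²)
-21 + R(-2*5, Y)*S(-4, 5) = -21 + (⅔ - (-1)*5/3 - ⅙*(-4)²)*(5 + (-4)²) = -21 + (⅔ - ⅙*(-10) - ⅙*16)*(5 + 16) = -21 + (⅔ + 5/3 - 8/3)*21 = -21 - ⅓*21 = -21 - 7 = -28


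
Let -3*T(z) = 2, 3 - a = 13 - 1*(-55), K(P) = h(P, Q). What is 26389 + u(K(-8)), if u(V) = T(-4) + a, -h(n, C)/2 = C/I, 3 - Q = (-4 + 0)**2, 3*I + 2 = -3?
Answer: 78970/3 ≈ 26323.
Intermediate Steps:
I = -5/3 (I = -2/3 + (1/3)*(-3) = -2/3 - 1 = -5/3 ≈ -1.6667)
Q = -13 (Q = 3 - (-4 + 0)**2 = 3 - 1*(-4)**2 = 3 - 1*16 = 3 - 16 = -13)
h(n, C) = 6*C/5 (h(n, C) = -2*C/(-5/3) = -2*C*(-3)/5 = -(-6)*C/5 = 6*C/5)
K(P) = -78/5 (K(P) = (6/5)*(-13) = -78/5)
a = -65 (a = 3 - (13 - 1*(-55)) = 3 - (13 + 55) = 3 - 1*68 = 3 - 68 = -65)
T(z) = -2/3 (T(z) = -1/3*2 = -2/3)
u(V) = -197/3 (u(V) = -2/3 - 65 = -197/3)
26389 + u(K(-8)) = 26389 - 197/3 = 78970/3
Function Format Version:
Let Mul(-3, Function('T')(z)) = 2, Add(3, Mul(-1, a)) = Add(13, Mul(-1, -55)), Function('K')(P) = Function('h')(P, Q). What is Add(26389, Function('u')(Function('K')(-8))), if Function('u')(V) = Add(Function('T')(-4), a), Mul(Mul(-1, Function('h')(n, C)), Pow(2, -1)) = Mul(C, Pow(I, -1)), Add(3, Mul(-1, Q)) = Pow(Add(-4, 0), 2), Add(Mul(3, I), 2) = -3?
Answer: Rational(78970, 3) ≈ 26323.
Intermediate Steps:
I = Rational(-5, 3) (I = Add(Rational(-2, 3), Mul(Rational(1, 3), -3)) = Add(Rational(-2, 3), -1) = Rational(-5, 3) ≈ -1.6667)
Q = -13 (Q = Add(3, Mul(-1, Pow(Add(-4, 0), 2))) = Add(3, Mul(-1, Pow(-4, 2))) = Add(3, Mul(-1, 16)) = Add(3, -16) = -13)
Function('h')(n, C) = Mul(Rational(6, 5), C) (Function('h')(n, C) = Mul(-2, Mul(C, Pow(Rational(-5, 3), -1))) = Mul(-2, Mul(C, Rational(-3, 5))) = Mul(-2, Mul(Rational(-3, 5), C)) = Mul(Rational(6, 5), C))
Function('K')(P) = Rational(-78, 5) (Function('K')(P) = Mul(Rational(6, 5), -13) = Rational(-78, 5))
a = -65 (a = Add(3, Mul(-1, Add(13, Mul(-1, -55)))) = Add(3, Mul(-1, Add(13, 55))) = Add(3, Mul(-1, 68)) = Add(3, -68) = -65)
Function('T')(z) = Rational(-2, 3) (Function('T')(z) = Mul(Rational(-1, 3), 2) = Rational(-2, 3))
Function('u')(V) = Rational(-197, 3) (Function('u')(V) = Add(Rational(-2, 3), -65) = Rational(-197, 3))
Add(26389, Function('u')(Function('K')(-8))) = Add(26389, Rational(-197, 3)) = Rational(78970, 3)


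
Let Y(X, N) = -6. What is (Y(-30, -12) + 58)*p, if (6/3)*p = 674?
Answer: 17524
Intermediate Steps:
p = 337 (p = (1/2)*674 = 337)
(Y(-30, -12) + 58)*p = (-6 + 58)*337 = 52*337 = 17524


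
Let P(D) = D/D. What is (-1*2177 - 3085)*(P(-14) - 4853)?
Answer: 25531224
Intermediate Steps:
P(D) = 1
(-1*2177 - 3085)*(P(-14) - 4853) = (-1*2177 - 3085)*(1 - 4853) = (-2177 - 3085)*(-4852) = -5262*(-4852) = 25531224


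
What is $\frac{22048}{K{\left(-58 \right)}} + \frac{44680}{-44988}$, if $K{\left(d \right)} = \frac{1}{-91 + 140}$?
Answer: $\frac{12150707774}{11247} \approx 1.0804 \cdot 10^{6}$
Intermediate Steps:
$K{\left(d \right)} = \frac{1}{49}$
$\frac{22048}{K{\left(-58 \right)}} + \frac{44680}{-44988} = 22048 \frac{1}{\frac{1}{49}} + \frac{44680}{-44988} = 22048 \cdot 49 + 44680 \left(- \frac{1}{44988}\right) = 1080352 - \frac{11170}{11247} = \frac{12150707774}{11247}$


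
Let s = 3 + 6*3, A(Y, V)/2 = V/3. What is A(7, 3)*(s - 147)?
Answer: -252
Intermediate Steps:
A(Y, V) = 2*V/3 (A(Y, V) = 2*(V/3) = 2*V/3)
s = 21 (s = 3 + 18 = 21)
A(7, 3)*(s - 147) = ((⅔)*3)*(21 - 147) = 2*(-126) = -252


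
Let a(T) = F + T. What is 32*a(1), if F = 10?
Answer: 352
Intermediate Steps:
a(T) = 10 + T
32*a(1) = 32*(10 + 1) = 32*11 = 352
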